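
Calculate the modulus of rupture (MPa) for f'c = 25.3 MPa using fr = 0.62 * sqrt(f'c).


fr = 0.62 * sqrt(25.3)
= 3.119 MPa

3.119


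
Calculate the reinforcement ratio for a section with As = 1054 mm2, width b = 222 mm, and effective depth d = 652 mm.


rho = As / (b * d)
= 1054 / (222 * 652)
= 0.0073

0.0073


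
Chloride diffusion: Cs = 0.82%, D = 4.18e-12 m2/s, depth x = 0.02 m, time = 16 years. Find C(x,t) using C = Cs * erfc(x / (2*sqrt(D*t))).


t_seconds = 16 * 365.25 * 24 * 3600 = 504921600.0 s
arg = 0.02 / (2 * sqrt(4.18e-12 * 504921600.0))
= 0.2177
erfc(0.2177) = 0.7582
C = 0.82 * 0.7582 = 0.6217%

0.6217


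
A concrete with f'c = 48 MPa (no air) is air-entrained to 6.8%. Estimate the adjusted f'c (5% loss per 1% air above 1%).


Strength loss = (6.8 - 1) * 5 = 29.0%
f'c = 48 * (1 - 29.0/100)
= 34.08 MPa

34.08


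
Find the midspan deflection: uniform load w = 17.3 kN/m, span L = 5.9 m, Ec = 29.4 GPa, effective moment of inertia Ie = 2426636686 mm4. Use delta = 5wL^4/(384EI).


Convert: L = 5.9 m = 5900 mm, Ec = 29.4 GPa = 29400 MPa
delta = 5 * 17.3 * 5900^4 / (384 * 29400 * 2426636686)
= 3.83 mm

3.83


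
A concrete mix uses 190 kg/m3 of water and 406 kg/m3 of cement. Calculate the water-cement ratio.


w/c = water / cement
w/c = 190 / 406 = 0.468

0.468


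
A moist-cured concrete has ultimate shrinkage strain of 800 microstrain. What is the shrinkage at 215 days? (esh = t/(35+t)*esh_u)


esh(215) = 215 / (35 + 215) * 800
= 215 / 250 * 800
= 688.0 microstrain

688.0


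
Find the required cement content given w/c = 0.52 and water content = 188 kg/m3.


Cement = water / (w/c)
= 188 / 0.52
= 361.5 kg/m3

361.5


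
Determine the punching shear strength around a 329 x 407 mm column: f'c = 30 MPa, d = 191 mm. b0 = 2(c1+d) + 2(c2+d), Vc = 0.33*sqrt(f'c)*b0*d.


b0 = 2*(329 + 191) + 2*(407 + 191) = 2236 mm
Vc = 0.33 * sqrt(30) * 2236 * 191 / 1000
= 771.93 kN

771.93


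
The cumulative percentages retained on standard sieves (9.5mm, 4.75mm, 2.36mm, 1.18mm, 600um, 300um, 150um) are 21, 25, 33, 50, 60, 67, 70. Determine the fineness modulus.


FM = sum(cumulative % retained) / 100
= 326 / 100
= 3.26

3.26


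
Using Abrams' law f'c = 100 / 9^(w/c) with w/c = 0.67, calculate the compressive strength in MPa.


f'c = 100 / 9^0.67
= 100 / 4.359
= 22.94 MPa

22.94


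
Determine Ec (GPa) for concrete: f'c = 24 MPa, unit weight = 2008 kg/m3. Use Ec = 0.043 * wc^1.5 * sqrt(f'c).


Ec = 0.043 * 2008^1.5 * sqrt(24) / 1000
= 18.95 GPa

18.95


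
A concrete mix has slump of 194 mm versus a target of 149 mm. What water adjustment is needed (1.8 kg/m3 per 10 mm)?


Difference = 149 - 194 = -45 mm
Water adjustment = -45 * 1.8 / 10 = -8.1 kg/m3

-8.1


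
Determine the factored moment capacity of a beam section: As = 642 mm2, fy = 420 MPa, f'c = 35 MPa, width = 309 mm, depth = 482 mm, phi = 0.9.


a = As * fy / (0.85 * f'c * b)
= 642 * 420 / (0.85 * 35 * 309)
= 29.3318 mm
Mn = As * fy * (d - a/2) / 10^6
= 126.012 kN-m
phi*Mn = 0.9 * 126.012 = 113.41 kN-m

113.41


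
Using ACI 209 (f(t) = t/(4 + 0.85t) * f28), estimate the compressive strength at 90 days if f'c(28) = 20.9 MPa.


f(90) = 90 / (4 + 0.85 * 90) * 20.9
= 90 / 80.5 * 20.9
= 23.37 MPa

23.37


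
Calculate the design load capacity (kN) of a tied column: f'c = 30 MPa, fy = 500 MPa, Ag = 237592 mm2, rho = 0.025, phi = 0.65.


Ast = rho * Ag = 0.025 * 237592 = 5939.8 mm2
phi*Pn = 0.65 * 0.80 * (0.85 * 30 * (237592 - 5939.8) + 500 * 5939.8) / 1000
= 4616.06 kN

4616.06


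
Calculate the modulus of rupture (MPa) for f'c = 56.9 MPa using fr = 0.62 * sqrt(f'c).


fr = 0.62 * sqrt(56.9)
= 4.677 MPa

4.677


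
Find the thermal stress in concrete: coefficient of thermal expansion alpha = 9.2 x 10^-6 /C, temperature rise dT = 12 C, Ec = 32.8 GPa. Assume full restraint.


sigma = alpha * dT * Ec
= 9.2e-6 * 12 * 32.8 * 1000
= 3.621 MPa

3.621


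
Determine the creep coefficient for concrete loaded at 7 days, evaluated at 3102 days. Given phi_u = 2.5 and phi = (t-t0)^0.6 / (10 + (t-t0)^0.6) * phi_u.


dt = 3102 - 7 = 3095
phi = 3095^0.6 / (10 + 3095^0.6) * 2.5
= 2.314

2.314


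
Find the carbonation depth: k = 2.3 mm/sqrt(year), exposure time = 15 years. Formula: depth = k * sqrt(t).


depth = k * sqrt(t)
= 2.3 * sqrt(15)
= 8.91 mm

8.91


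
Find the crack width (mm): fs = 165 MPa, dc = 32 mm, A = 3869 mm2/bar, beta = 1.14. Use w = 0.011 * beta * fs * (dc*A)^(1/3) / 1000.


w = 0.011 * beta * fs * (dc * A)^(1/3) / 1000
= 0.011 * 1.14 * 165 * (32 * 3869)^(1/3) / 1000
= 0.103 mm

0.103


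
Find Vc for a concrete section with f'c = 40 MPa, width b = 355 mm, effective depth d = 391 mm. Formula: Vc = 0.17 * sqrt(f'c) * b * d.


Vc = 0.17 * sqrt(40) * 355 * 391 / 1000
= 149.24 kN

149.24


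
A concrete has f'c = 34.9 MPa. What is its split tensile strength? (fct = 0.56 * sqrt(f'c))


fct = 0.56 * sqrt(34.9)
= 0.56 * 5.908
= 3.308 MPa

3.308


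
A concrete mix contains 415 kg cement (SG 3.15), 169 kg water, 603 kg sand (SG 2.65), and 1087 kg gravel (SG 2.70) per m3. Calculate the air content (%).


Vol cement = 415 / (3.15 * 1000) = 0.131746 m3
Vol water = 169 / 1000 = 0.169 m3
Vol sand = 603 / (2.65 * 1000) = 0.227547 m3
Vol gravel = 1087 / (2.70 * 1000) = 0.402593 m3
Total solid + water volume = 0.930886 m3
Air = (1 - 0.930886) * 100 = 6.91%

6.91


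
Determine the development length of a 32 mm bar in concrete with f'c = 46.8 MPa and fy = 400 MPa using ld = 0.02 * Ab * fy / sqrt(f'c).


Ab = pi * 32^2 / 4 = 804.248 mm2
ld = 0.02 * 804.248 * 400 / sqrt(46.8)
= 940.5 mm

940.5


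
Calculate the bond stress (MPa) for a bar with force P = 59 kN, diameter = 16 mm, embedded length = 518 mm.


u = P / (pi * db * ld)
= 59 * 1000 / (pi * 16 * 518)
= 2.266 MPa

2.266


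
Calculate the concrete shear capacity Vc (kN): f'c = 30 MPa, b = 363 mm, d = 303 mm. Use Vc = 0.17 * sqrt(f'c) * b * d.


Vc = 0.17 * sqrt(30) * 363 * 303 / 1000
= 102.41 kN

102.41


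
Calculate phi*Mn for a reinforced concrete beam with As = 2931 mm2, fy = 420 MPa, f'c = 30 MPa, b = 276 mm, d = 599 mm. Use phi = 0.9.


a = As * fy / (0.85 * f'c * b)
= 2931 * 420 / (0.85 * 30 * 276)
= 174.9105 mm
Mn = As * fy * (d - a/2) / 10^6
= 629.7218 kN-m
phi*Mn = 0.9 * 629.7218 = 566.75 kN-m

566.75


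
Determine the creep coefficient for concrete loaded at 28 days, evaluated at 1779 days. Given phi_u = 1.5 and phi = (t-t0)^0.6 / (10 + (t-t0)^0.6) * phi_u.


dt = 1779 - 28 = 1751
phi = 1751^0.6 / (10 + 1751^0.6) * 1.5
= 1.347

1.347


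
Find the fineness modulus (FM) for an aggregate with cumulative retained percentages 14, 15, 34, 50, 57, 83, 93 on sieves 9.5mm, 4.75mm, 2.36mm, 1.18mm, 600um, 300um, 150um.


FM = sum(cumulative % retained) / 100
= 346 / 100
= 3.46

3.46


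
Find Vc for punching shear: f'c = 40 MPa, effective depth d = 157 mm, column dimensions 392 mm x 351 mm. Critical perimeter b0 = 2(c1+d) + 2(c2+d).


b0 = 2*(392 + 157) + 2*(351 + 157) = 2114 mm
Vc = 0.33 * sqrt(40) * 2114 * 157 / 1000
= 692.71 kN

692.71


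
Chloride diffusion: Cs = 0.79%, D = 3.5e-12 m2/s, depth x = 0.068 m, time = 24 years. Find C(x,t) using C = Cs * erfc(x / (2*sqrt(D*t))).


t_seconds = 24 * 365.25 * 24 * 3600 = 757382400.0 s
arg = 0.068 / (2 * sqrt(3.5e-12 * 757382400.0))
= 0.6604
erfc(0.6604) = 0.3504
C = 0.79 * 0.3504 = 0.2768%

0.2768


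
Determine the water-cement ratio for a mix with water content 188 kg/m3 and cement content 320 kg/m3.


w/c = water / cement
w/c = 188 / 320 = 0.588

0.588


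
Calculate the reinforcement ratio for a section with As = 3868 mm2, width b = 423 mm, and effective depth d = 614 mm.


rho = As / (b * d)
= 3868 / (423 * 614)
= 0.0149

0.0149


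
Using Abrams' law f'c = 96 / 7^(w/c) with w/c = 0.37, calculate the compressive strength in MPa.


f'c = 96 / 7^0.37
= 96 / 2.054
= 46.73 MPa

46.73


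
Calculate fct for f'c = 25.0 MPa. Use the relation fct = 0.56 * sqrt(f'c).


fct = 0.56 * sqrt(25.0)
= 0.56 * 5.0
= 2.8 MPa

2.8


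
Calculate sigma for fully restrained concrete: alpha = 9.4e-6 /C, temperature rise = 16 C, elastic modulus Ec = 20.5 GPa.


sigma = alpha * dT * Ec
= 9.4e-6 * 16 * 20.5 * 1000
= 3.083 MPa

3.083


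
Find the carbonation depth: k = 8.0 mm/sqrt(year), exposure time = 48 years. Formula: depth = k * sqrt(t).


depth = k * sqrt(t)
= 8.0 * sqrt(48)
= 55.43 mm

55.43


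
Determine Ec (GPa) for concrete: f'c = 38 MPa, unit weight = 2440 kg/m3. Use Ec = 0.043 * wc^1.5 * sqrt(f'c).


Ec = 0.043 * 2440^1.5 * sqrt(38) / 1000
= 31.95 GPa

31.95


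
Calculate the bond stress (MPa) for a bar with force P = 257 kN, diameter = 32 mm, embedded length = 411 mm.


u = P / (pi * db * ld)
= 257 * 1000 / (pi * 32 * 411)
= 6.22 MPa

6.22


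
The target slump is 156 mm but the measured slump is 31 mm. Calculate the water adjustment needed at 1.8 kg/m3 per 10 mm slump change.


Difference = 156 - 31 = 125 mm
Water adjustment = 125 * 1.8 / 10 = 22.5 kg/m3

22.5


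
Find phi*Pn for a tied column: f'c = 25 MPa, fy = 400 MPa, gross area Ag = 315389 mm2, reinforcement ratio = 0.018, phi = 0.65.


Ast = rho * Ag = 0.018 * 315389 = 5677.002 mm2
phi*Pn = 0.65 * 0.80 * (0.85 * 25 * (315389 - 5677.002) + 400 * 5677.002) / 1000
= 4603.13 kN

4603.13


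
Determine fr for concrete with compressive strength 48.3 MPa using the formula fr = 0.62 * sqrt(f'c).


fr = 0.62 * sqrt(48.3)
= 4.309 MPa

4.309


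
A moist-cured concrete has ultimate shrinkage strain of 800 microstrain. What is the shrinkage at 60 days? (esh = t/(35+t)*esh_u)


esh(60) = 60 / (35 + 60) * 800
= 60 / 95 * 800
= 505.3 microstrain

505.3


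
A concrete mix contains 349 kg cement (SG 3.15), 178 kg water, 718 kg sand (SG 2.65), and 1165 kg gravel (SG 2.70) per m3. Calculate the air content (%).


Vol cement = 349 / (3.15 * 1000) = 0.110794 m3
Vol water = 178 / 1000 = 0.178 m3
Vol sand = 718 / (2.65 * 1000) = 0.270943 m3
Vol gravel = 1165 / (2.70 * 1000) = 0.431481 m3
Total solid + water volume = 0.991219 m3
Air = (1 - 0.991219) * 100 = 0.88%

0.88


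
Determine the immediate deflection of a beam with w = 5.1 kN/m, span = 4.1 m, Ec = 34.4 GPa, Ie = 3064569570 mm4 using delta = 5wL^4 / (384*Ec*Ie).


Convert: L = 4.1 m = 4100 mm, Ec = 34.4 GPa = 34400 MPa
delta = 5 * 5.1 * 4100^4 / (384 * 34400 * 3064569570)
= 0.18 mm

0.18


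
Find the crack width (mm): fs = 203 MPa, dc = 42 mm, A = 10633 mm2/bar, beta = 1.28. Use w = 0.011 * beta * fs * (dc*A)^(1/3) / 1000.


w = 0.011 * beta * fs * (dc * A)^(1/3) / 1000
= 0.011 * 1.28 * 203 * (42 * 10633)^(1/3) / 1000
= 0.218 mm

0.218


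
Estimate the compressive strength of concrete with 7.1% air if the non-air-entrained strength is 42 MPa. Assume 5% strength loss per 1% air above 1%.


Strength loss = (7.1 - 1) * 5 = 30.5%
f'c = 42 * (1 - 30.5/100)
= 29.19 MPa

29.19


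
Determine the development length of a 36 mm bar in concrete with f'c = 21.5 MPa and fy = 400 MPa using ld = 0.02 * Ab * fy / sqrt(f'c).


Ab = pi * 36^2 / 4 = 1017.876 mm2
ld = 0.02 * 1017.876 * 400 / sqrt(21.5)
= 1756.2 mm

1756.2


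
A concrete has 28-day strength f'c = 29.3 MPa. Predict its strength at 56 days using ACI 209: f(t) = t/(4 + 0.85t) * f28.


f(56) = 56 / (4 + 0.85 * 56) * 29.3
= 56 / 51.6 * 29.3
= 31.8 MPa

31.8


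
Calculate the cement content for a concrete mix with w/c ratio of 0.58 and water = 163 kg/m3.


Cement = water / (w/c)
= 163 / 0.58
= 281.0 kg/m3

281.0


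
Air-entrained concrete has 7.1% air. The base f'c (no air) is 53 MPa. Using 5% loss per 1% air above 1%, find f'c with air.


Strength loss = (7.1 - 1) * 5 = 30.5%
f'c = 53 * (1 - 30.5/100)
= 36.84 MPa

36.84


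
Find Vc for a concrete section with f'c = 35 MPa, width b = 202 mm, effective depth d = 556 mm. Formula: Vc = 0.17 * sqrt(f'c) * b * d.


Vc = 0.17 * sqrt(35) * 202 * 556 / 1000
= 112.96 kN

112.96


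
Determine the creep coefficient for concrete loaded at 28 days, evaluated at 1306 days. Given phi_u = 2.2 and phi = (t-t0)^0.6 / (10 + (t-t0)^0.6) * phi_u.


dt = 1306 - 28 = 1278
phi = 1278^0.6 / (10 + 1278^0.6) * 2.2
= 1.935

1.935


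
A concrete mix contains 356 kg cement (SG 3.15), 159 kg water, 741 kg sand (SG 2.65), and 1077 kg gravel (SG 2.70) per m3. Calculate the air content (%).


Vol cement = 356 / (3.15 * 1000) = 0.113016 m3
Vol water = 159 / 1000 = 0.159 m3
Vol sand = 741 / (2.65 * 1000) = 0.279623 m3
Vol gravel = 1077 / (2.70 * 1000) = 0.398889 m3
Total solid + water volume = 0.950527 m3
Air = (1 - 0.950527) * 100 = 4.95%

4.95


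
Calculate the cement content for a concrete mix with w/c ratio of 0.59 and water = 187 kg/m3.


Cement = water / (w/c)
= 187 / 0.59
= 316.9 kg/m3

316.9


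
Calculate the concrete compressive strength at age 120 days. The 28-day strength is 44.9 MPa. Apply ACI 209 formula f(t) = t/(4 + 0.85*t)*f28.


f(120) = 120 / (4 + 0.85 * 120) * 44.9
= 120 / 106.0 * 44.9
= 50.83 MPa

50.83


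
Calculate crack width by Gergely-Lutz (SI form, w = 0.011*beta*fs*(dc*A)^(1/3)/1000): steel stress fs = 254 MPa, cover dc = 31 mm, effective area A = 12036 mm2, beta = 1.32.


w = 0.011 * beta * fs * (dc * A)^(1/3) / 1000
= 0.011 * 1.32 * 254 * (31 * 12036)^(1/3) / 1000
= 0.266 mm

0.266


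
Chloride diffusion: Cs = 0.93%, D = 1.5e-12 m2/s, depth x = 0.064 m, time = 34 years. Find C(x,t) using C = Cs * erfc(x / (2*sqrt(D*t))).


t_seconds = 34 * 365.25 * 24 * 3600 = 1072958400.0 s
arg = 0.064 / (2 * sqrt(1.5e-12 * 1072958400.0))
= 0.7977
erfc(0.7977) = 0.2593
C = 0.93 * 0.2593 = 0.2411%

0.2411


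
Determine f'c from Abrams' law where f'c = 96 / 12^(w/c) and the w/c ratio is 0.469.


f'c = 96 / 12^0.469
= 96 / 3.207
= 29.93 MPa

29.93


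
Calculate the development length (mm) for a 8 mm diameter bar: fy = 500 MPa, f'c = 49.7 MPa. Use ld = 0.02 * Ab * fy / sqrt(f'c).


Ab = pi * 8^2 / 4 = 50.265 mm2
ld = 0.02 * 50.265 * 500 / sqrt(49.7)
= 71.3 mm

71.3


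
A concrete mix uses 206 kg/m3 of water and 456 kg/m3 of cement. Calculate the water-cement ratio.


w/c = water / cement
w/c = 206 / 456 = 0.452

0.452


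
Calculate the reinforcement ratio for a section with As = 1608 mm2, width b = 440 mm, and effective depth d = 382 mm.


rho = As / (b * d)
= 1608 / (440 * 382)
= 0.0096

0.0096


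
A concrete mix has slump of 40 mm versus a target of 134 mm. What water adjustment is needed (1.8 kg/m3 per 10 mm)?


Difference = 134 - 40 = 94 mm
Water adjustment = 94 * 1.8 / 10 = 16.9 kg/m3

16.9


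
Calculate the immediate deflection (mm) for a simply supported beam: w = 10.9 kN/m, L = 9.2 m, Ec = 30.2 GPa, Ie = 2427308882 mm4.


Convert: L = 9.2 m = 9200 mm, Ec = 30.2 GPa = 30200 MPa
delta = 5 * 10.9 * 9200^4 / (384 * 30200 * 2427308882)
= 13.87 mm

13.87


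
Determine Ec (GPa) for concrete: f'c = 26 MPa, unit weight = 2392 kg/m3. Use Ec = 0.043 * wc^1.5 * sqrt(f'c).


Ec = 0.043 * 2392^1.5 * sqrt(26) / 1000
= 25.65 GPa

25.65


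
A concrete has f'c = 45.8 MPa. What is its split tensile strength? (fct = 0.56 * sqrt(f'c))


fct = 0.56 * sqrt(45.8)
= 0.56 * 6.768
= 3.79 MPa

3.79


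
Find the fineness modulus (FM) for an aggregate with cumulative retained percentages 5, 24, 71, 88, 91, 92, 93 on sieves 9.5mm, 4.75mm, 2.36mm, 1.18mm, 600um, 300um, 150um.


FM = sum(cumulative % retained) / 100
= 464 / 100
= 4.64

4.64


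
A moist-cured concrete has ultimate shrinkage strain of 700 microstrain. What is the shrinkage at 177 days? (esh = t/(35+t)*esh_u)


esh(177) = 177 / (35 + 177) * 700
= 177 / 212 * 700
= 584.4 microstrain

584.4


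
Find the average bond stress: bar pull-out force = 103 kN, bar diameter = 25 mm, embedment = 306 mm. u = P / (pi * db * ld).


u = P / (pi * db * ld)
= 103 * 1000 / (pi * 25 * 306)
= 4.286 MPa

4.286


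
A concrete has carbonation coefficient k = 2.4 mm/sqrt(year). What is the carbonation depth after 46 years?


depth = k * sqrt(t)
= 2.4 * sqrt(46)
= 16.28 mm

16.28


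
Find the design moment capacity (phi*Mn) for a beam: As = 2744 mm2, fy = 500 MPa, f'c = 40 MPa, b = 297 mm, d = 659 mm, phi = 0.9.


a = As * fy / (0.85 * f'c * b)
= 2744 * 500 / (0.85 * 40 * 297)
= 135.8685 mm
Mn = As * fy * (d - a/2) / 10^6
= 810.9422 kN-m
phi*Mn = 0.9 * 810.9422 = 729.85 kN-m

729.85


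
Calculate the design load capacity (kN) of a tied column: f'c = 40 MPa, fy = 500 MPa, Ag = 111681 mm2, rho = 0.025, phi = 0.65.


Ast = rho * Ag = 0.025 * 111681 = 2792.025 mm2
phi*Pn = 0.65 * 0.80 * (0.85 * 40 * (111681 - 2792.025) + 500 * 2792.025) / 1000
= 2651.08 kN

2651.08


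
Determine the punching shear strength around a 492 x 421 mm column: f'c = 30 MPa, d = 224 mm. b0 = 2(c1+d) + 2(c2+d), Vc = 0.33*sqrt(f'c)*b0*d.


b0 = 2*(492 + 224) + 2*(421 + 224) = 2722 mm
Vc = 0.33 * sqrt(30) * 2722 * 224 / 1000
= 1102.07 kN

1102.07


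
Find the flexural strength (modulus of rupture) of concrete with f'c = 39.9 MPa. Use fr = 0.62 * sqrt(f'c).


fr = 0.62 * sqrt(39.9)
= 3.916 MPa

3.916


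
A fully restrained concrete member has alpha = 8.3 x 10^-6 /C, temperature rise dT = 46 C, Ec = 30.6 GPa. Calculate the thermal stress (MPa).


sigma = alpha * dT * Ec
= 8.3e-6 * 46 * 30.6 * 1000
= 11.683 MPa

11.683


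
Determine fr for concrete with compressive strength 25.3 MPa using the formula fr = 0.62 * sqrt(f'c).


fr = 0.62 * sqrt(25.3)
= 3.119 MPa

3.119


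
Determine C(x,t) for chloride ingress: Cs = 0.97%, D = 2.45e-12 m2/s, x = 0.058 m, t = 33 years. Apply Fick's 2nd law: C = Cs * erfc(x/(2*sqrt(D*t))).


t_seconds = 33 * 365.25 * 24 * 3600 = 1041400800.0 s
arg = 0.058 / (2 * sqrt(2.45e-12 * 1041400800.0))
= 0.5741
erfc(0.5741) = 0.4168
C = 0.97 * 0.4168 = 0.4043%

0.4043


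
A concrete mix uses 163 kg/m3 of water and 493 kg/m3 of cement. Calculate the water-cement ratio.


w/c = water / cement
w/c = 163 / 493 = 0.331

0.331


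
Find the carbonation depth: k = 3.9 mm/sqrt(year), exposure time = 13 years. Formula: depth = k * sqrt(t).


depth = k * sqrt(t)
= 3.9 * sqrt(13)
= 14.06 mm

14.06


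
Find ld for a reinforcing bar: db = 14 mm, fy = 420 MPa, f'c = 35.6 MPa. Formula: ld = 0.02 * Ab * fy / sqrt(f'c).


Ab = pi * 14^2 / 4 = 153.938 mm2
ld = 0.02 * 153.938 * 420 / sqrt(35.6)
= 216.7 mm

216.7


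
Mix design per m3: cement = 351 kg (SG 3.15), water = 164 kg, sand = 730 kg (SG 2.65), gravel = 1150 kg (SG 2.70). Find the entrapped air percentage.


Vol cement = 351 / (3.15 * 1000) = 0.111429 m3
Vol water = 164 / 1000 = 0.164 m3
Vol sand = 730 / (2.65 * 1000) = 0.275472 m3
Vol gravel = 1150 / (2.70 * 1000) = 0.425926 m3
Total solid + water volume = 0.976826 m3
Air = (1 - 0.976826) * 100 = 2.32%

2.32


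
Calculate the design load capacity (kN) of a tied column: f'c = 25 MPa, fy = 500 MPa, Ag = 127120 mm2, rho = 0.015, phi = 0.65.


Ast = rho * Ag = 0.015 * 127120 = 1906.8 mm2
phi*Pn = 0.65 * 0.80 * (0.85 * 25 * (127120 - 1906.8) + 500 * 1906.8) / 1000
= 1879.37 kN

1879.37


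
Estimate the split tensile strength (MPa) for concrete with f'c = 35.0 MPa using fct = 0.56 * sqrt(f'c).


fct = 0.56 * sqrt(35.0)
= 0.56 * 5.916
= 3.313 MPa

3.313


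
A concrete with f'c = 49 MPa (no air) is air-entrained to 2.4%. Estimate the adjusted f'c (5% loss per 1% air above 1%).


Strength loss = (2.4 - 1) * 5 = 7.0%
f'c = 49 * (1 - 7.0/100)
= 45.57 MPa

45.57


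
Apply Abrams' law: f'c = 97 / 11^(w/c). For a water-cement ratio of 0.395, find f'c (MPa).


f'c = 97 / 11^0.395
= 97 / 2.578
= 37.62 MPa

37.62


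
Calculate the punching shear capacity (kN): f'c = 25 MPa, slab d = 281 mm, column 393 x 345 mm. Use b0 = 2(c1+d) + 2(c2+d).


b0 = 2*(393 + 281) + 2*(345 + 281) = 2600 mm
Vc = 0.33 * sqrt(25) * 2600 * 281 / 1000
= 1205.49 kN

1205.49


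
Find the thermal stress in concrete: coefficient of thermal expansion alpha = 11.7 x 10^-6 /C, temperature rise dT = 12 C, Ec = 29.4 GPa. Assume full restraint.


sigma = alpha * dT * Ec
= 11.7e-6 * 12 * 29.4 * 1000
= 4.128 MPa

4.128


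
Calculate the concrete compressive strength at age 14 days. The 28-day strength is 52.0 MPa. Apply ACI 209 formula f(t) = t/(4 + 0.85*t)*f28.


f(14) = 14 / (4 + 0.85 * 14) * 52.0
= 14 / 15.9 * 52.0
= 45.79 MPa

45.79


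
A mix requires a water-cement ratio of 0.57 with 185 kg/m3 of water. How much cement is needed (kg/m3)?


Cement = water / (w/c)
= 185 / 0.57
= 324.6 kg/m3

324.6


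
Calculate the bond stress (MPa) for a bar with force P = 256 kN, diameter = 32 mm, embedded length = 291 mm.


u = P / (pi * db * ld)
= 256 * 1000 / (pi * 32 * 291)
= 8.751 MPa

8.751


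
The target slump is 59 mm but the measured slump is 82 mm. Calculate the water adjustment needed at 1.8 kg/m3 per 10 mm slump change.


Difference = 59 - 82 = -23 mm
Water adjustment = -23 * 1.8 / 10 = -4.1 kg/m3

-4.1


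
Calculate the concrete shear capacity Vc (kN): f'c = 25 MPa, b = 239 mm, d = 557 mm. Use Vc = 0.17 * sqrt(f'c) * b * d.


Vc = 0.17 * sqrt(25) * 239 * 557 / 1000
= 113.15 kN

113.15


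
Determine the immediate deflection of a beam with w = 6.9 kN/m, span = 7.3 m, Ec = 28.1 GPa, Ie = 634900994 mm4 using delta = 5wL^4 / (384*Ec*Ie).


Convert: L = 7.3 m = 7300 mm, Ec = 28.1 GPa = 28100 MPa
delta = 5 * 6.9 * 7300^4 / (384 * 28100 * 634900994)
= 14.3 mm

14.3


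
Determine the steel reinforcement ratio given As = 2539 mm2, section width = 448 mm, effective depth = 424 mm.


rho = As / (b * d)
= 2539 / (448 * 424)
= 0.0134

0.0134


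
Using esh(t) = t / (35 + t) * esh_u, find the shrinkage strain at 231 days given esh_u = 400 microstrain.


esh(231) = 231 / (35 + 231) * 400
= 231 / 266 * 400
= 347.4 microstrain

347.4


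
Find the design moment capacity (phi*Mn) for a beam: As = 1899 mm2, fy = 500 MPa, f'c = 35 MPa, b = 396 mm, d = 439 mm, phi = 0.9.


a = As * fy / (0.85 * f'c * b)
= 1899 * 500 / (0.85 * 35 * 396)
= 80.5959 mm
Mn = As * fy * (d - a/2) / 10^6
= 378.5676 kN-m
phi*Mn = 0.9 * 378.5676 = 340.71 kN-m

340.71


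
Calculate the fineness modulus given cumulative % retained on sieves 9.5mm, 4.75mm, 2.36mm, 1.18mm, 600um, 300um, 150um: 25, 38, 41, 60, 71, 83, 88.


FM = sum(cumulative % retained) / 100
= 406 / 100
= 4.06

4.06


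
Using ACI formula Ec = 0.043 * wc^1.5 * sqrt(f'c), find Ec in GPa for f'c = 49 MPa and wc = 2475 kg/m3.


Ec = 0.043 * 2475^1.5 * sqrt(49) / 1000
= 37.06 GPa

37.06


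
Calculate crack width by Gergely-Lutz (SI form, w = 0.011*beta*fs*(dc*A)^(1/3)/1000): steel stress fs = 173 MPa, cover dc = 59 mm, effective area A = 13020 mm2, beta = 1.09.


w = 0.011 * beta * fs * (dc * A)^(1/3) / 1000
= 0.011 * 1.09 * 173 * (59 * 13020)^(1/3) / 1000
= 0.19 mm

0.19


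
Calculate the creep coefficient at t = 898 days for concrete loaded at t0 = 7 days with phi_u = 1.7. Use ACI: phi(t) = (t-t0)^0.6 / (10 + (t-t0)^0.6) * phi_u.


dt = 898 - 7 = 891
phi = 891^0.6 / (10 + 891^0.6) * 1.7
= 1.453

1.453


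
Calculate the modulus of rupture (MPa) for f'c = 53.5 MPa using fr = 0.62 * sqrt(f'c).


fr = 0.62 * sqrt(53.5)
= 4.535 MPa

4.535


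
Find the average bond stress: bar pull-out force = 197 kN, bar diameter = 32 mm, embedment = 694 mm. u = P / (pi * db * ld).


u = P / (pi * db * ld)
= 197 * 1000 / (pi * 32 * 694)
= 2.824 MPa

2.824


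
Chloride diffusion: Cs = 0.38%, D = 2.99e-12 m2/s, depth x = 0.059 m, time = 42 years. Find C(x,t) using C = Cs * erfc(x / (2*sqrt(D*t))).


t_seconds = 42 * 365.25 * 24 * 3600 = 1325419200.0 s
arg = 0.059 / (2 * sqrt(2.99e-12 * 1325419200.0))
= 0.4686
erfc(0.4686) = 0.5075
C = 0.38 * 0.5075 = 0.1929%

0.1929


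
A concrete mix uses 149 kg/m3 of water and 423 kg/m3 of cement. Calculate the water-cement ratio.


w/c = water / cement
w/c = 149 / 423 = 0.352

0.352


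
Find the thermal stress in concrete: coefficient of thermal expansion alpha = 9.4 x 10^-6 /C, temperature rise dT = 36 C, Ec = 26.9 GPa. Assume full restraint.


sigma = alpha * dT * Ec
= 9.4e-6 * 36 * 26.9 * 1000
= 9.103 MPa

9.103


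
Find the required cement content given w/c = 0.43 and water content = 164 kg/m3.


Cement = water / (w/c)
= 164 / 0.43
= 381.4 kg/m3

381.4


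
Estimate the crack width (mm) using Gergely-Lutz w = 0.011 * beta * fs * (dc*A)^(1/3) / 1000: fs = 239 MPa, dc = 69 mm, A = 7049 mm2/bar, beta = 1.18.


w = 0.011 * beta * fs * (dc * A)^(1/3) / 1000
= 0.011 * 1.18 * 239 * (69 * 7049)^(1/3) / 1000
= 0.244 mm

0.244


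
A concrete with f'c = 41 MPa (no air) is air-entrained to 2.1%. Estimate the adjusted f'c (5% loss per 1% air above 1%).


Strength loss = (2.1 - 1) * 5 = 5.5%
f'c = 41 * (1 - 5.5/100)
= 38.74 MPa

38.74


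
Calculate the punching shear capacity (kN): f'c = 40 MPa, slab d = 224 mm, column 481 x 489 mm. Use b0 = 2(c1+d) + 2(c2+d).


b0 = 2*(481 + 224) + 2*(489 + 224) = 2836 mm
Vc = 0.33 * sqrt(40) * 2836 * 224 / 1000
= 1325.86 kN

1325.86


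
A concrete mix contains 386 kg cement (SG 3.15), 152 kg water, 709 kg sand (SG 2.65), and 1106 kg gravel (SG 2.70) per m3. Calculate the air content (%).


Vol cement = 386 / (3.15 * 1000) = 0.12254 m3
Vol water = 152 / 1000 = 0.152 m3
Vol sand = 709 / (2.65 * 1000) = 0.267547 m3
Vol gravel = 1106 / (2.70 * 1000) = 0.40963 m3
Total solid + water volume = 0.951716 m3
Air = (1 - 0.951716) * 100 = 4.83%

4.83


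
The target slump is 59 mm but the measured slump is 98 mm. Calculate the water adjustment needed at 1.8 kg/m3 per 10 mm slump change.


Difference = 59 - 98 = -39 mm
Water adjustment = -39 * 1.8 / 10 = -7.0 kg/m3

-7.0


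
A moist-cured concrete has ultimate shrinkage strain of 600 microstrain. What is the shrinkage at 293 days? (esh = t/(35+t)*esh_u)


esh(293) = 293 / (35 + 293) * 600
= 293 / 328 * 600
= 536.0 microstrain

536.0


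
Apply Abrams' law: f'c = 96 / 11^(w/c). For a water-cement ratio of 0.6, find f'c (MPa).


f'c = 96 / 11^0.6
= 96 / 4.215
= 22.77 MPa

22.77


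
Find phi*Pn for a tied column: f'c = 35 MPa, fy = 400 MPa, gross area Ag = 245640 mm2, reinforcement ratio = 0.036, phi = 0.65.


Ast = rho * Ag = 0.036 * 245640 = 8843.04 mm2
phi*Pn = 0.65 * 0.80 * (0.85 * 35 * (245640 - 8843.04) + 400 * 8843.04) / 1000
= 5502.6 kN

5502.6


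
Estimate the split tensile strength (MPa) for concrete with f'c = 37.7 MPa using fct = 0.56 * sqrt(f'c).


fct = 0.56 * sqrt(37.7)
= 0.56 * 6.14
= 3.438 MPa

3.438


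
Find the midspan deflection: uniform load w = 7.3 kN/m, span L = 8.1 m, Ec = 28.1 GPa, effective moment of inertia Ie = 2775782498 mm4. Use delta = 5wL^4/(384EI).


Convert: L = 8.1 m = 8100 mm, Ec = 28.1 GPa = 28100 MPa
delta = 5 * 7.3 * 8100^4 / (384 * 28100 * 2775782498)
= 5.25 mm

5.25


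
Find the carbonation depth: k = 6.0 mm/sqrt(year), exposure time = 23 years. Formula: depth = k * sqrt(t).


depth = k * sqrt(t)
= 6.0 * sqrt(23)
= 28.77 mm

28.77


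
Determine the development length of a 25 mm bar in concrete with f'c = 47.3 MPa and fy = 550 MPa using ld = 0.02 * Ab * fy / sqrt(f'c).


Ab = pi * 25^2 / 4 = 490.874 mm2
ld = 0.02 * 490.874 * 550 / sqrt(47.3)
= 785.1 mm

785.1


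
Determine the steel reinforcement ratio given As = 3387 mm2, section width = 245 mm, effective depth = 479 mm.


rho = As / (b * d)
= 3387 / (245 * 479)
= 0.0289

0.0289


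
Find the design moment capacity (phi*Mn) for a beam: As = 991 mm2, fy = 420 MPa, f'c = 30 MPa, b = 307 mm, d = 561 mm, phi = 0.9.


a = As * fy / (0.85 * f'c * b)
= 991 * 420 / (0.85 * 30 * 307)
= 53.1673 mm
Mn = As * fy * (d - a/2) / 10^6
= 222.4348 kN-m
phi*Mn = 0.9 * 222.4348 = 200.19 kN-m

200.19


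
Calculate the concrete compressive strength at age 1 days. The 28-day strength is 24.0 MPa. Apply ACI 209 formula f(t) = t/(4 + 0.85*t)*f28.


f(1) = 1 / (4 + 0.85 * 1) * 24.0
= 1 / 4.85 * 24.0
= 4.95 MPa

4.95


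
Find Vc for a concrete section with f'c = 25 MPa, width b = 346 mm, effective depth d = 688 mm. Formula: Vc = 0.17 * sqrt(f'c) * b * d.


Vc = 0.17 * sqrt(25) * 346 * 688 / 1000
= 202.34 kN

202.34


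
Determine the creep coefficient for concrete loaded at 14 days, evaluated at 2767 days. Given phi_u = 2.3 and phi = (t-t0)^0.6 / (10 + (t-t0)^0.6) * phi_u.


dt = 2767 - 14 = 2753
phi = 2753^0.6 / (10 + 2753^0.6) * 2.3
= 2.117

2.117


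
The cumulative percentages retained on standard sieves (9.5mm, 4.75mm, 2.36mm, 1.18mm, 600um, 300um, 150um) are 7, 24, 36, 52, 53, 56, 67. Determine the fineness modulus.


FM = sum(cumulative % retained) / 100
= 295 / 100
= 2.95

2.95


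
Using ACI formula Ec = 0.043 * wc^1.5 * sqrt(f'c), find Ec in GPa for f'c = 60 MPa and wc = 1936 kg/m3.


Ec = 0.043 * 1936^1.5 * sqrt(60) / 1000
= 28.37 GPa

28.37


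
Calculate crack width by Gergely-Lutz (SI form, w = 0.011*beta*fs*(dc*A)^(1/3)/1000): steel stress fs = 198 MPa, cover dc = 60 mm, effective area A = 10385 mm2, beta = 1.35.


w = 0.011 * beta * fs * (dc * A)^(1/3) / 1000
= 0.011 * 1.35 * 198 * (60 * 10385)^(1/3) / 1000
= 0.251 mm

0.251


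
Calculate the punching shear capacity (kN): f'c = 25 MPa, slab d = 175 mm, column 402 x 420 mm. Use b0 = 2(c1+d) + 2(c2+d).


b0 = 2*(402 + 175) + 2*(420 + 175) = 2344 mm
Vc = 0.33 * sqrt(25) * 2344 * 175 / 1000
= 676.83 kN

676.83


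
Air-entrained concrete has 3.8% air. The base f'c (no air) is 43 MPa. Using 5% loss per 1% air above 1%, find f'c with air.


Strength loss = (3.8 - 1) * 5 = 14.0%
f'c = 43 * (1 - 14.0/100)
= 36.98 MPa

36.98


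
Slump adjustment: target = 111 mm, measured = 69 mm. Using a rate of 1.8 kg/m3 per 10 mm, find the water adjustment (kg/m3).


Difference = 111 - 69 = 42 mm
Water adjustment = 42 * 1.8 / 10 = 7.6 kg/m3

7.6


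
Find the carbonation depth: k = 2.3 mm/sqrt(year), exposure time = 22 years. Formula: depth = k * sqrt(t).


depth = k * sqrt(t)
= 2.3 * sqrt(22)
= 10.79 mm

10.79


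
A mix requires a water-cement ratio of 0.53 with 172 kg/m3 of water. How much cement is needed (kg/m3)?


Cement = water / (w/c)
= 172 / 0.53
= 324.5 kg/m3

324.5


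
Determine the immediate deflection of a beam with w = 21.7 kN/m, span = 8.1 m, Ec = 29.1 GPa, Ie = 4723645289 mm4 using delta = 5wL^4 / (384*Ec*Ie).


Convert: L = 8.1 m = 8100 mm, Ec = 29.1 GPa = 29100 MPa
delta = 5 * 21.7 * 8100^4 / (384 * 29100 * 4723645289)
= 8.85 mm

8.85


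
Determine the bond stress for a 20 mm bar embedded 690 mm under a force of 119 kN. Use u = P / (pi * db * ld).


u = P / (pi * db * ld)
= 119 * 1000 / (pi * 20 * 690)
= 2.745 MPa

2.745


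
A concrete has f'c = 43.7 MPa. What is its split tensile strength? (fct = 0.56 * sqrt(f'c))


fct = 0.56 * sqrt(43.7)
= 0.56 * 6.611
= 3.702 MPa

3.702


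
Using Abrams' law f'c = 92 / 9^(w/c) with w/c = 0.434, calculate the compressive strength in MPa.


f'c = 92 / 9^0.434
= 92 / 2.595
= 35.45 MPa

35.45


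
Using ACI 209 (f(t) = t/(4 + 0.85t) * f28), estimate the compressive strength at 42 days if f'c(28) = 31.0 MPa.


f(42) = 42 / (4 + 0.85 * 42) * 31.0
= 42 / 39.7 * 31.0
= 32.8 MPa

32.8


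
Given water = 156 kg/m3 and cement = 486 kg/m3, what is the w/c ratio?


w/c = water / cement
w/c = 156 / 486 = 0.321

0.321


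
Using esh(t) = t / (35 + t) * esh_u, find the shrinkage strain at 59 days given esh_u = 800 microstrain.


esh(59) = 59 / (35 + 59) * 800
= 59 / 94 * 800
= 502.1 microstrain

502.1


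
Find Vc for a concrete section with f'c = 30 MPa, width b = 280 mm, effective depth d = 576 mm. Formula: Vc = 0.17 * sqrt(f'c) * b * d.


Vc = 0.17 * sqrt(30) * 280 * 576 / 1000
= 150.17 kN

150.17


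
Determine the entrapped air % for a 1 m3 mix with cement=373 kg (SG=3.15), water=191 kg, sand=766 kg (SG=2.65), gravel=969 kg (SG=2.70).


Vol cement = 373 / (3.15 * 1000) = 0.118413 m3
Vol water = 191 / 1000 = 0.191 m3
Vol sand = 766 / (2.65 * 1000) = 0.289057 m3
Vol gravel = 969 / (2.70 * 1000) = 0.358889 m3
Total solid + water volume = 0.957358 m3
Air = (1 - 0.957358) * 100 = 4.26%

4.26


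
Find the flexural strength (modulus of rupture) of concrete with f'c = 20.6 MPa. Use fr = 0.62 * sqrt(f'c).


fr = 0.62 * sqrt(20.6)
= 2.814 MPa

2.814


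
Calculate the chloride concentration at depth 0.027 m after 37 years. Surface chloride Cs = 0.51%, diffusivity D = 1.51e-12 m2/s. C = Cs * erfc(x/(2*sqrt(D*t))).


t_seconds = 37 * 365.25 * 24 * 3600 = 1167631200.0 s
arg = 0.027 / (2 * sqrt(1.51e-12 * 1167631200.0))
= 0.3215
erfc(0.3215) = 0.6493
C = 0.51 * 0.6493 = 0.3312%

0.3312


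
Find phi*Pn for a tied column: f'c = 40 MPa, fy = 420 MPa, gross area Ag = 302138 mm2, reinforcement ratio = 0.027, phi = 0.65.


Ast = rho * Ag = 0.027 * 302138 = 8157.726 mm2
phi*Pn = 0.65 * 0.80 * (0.85 * 40 * (302138 - 8157.726) + 420 * 8157.726) / 1000
= 6979.22 kN

6979.22


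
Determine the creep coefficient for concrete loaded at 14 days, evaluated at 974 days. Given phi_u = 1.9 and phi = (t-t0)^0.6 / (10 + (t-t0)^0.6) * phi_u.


dt = 974 - 14 = 960
phi = 960^0.6 / (10 + 960^0.6) * 1.9
= 1.635

1.635


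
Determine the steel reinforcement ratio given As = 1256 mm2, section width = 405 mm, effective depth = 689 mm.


rho = As / (b * d)
= 1256 / (405 * 689)
= 0.0045

0.0045


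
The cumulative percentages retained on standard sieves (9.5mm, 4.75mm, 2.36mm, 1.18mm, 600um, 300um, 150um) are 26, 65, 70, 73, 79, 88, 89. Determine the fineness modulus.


FM = sum(cumulative % retained) / 100
= 490 / 100
= 4.9

4.9


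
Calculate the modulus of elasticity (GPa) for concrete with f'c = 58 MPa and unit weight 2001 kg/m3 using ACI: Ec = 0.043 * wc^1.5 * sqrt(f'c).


Ec = 0.043 * 2001^1.5 * sqrt(58) / 1000
= 29.31 GPa

29.31


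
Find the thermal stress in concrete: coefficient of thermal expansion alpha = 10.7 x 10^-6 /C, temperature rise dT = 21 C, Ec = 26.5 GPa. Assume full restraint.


sigma = alpha * dT * Ec
= 10.7e-6 * 21 * 26.5 * 1000
= 5.955 MPa

5.955


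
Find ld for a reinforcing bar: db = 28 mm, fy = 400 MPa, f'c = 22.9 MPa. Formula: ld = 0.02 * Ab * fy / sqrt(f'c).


Ab = pi * 28^2 / 4 = 615.752 mm2
ld = 0.02 * 615.752 * 400 / sqrt(22.9)
= 1029.4 mm

1029.4


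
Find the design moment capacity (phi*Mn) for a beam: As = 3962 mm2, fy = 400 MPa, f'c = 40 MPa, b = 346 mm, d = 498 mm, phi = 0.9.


a = As * fy / (0.85 * f'c * b)
= 3962 * 400 / (0.85 * 40 * 346)
= 134.7161 mm
Mn = As * fy * (d - a/2) / 10^6
= 682.4814 kN-m
phi*Mn = 0.9 * 682.4814 = 614.23 kN-m

614.23


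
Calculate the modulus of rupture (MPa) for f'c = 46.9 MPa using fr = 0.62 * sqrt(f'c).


fr = 0.62 * sqrt(46.9)
= 4.246 MPa

4.246


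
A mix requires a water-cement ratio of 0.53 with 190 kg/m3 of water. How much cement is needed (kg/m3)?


Cement = water / (w/c)
= 190 / 0.53
= 358.5 kg/m3

358.5


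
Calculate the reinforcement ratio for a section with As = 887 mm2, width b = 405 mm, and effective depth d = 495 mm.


rho = As / (b * d)
= 887 / (405 * 495)
= 0.0044

0.0044


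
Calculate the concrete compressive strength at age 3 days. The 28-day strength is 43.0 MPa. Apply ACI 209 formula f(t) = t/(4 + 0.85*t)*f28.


f(3) = 3 / (4 + 0.85 * 3) * 43.0
= 3 / 6.55 * 43.0
= 19.69 MPa

19.69


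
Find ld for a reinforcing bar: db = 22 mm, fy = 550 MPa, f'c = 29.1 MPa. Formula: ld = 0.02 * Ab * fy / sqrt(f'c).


Ab = pi * 22^2 / 4 = 380.133 mm2
ld = 0.02 * 380.133 * 550 / sqrt(29.1)
= 775.1 mm

775.1


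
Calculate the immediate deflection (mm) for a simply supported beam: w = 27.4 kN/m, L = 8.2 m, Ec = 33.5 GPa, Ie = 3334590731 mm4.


Convert: L = 8.2 m = 8200 mm, Ec = 33.5 GPa = 33500 MPa
delta = 5 * 27.4 * 8200^4 / (384 * 33500 * 3334590731)
= 14.44 mm

14.44


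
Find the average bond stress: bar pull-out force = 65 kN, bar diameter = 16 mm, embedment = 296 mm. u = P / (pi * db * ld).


u = P / (pi * db * ld)
= 65 * 1000 / (pi * 16 * 296)
= 4.369 MPa

4.369


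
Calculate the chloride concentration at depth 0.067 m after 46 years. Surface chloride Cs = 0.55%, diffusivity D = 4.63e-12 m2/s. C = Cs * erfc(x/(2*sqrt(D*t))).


t_seconds = 46 * 365.25 * 24 * 3600 = 1451649600.0 s
arg = 0.067 / (2 * sqrt(4.63e-12 * 1451649600.0))
= 0.4086
erfc(0.4086) = 0.5633
C = 0.55 * 0.5633 = 0.3098%

0.3098


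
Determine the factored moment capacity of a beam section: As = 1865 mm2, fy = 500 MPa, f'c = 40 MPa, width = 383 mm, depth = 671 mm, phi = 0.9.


a = As * fy / (0.85 * f'c * b)
= 1865 * 500 / (0.85 * 40 * 383)
= 71.6096 mm
Mn = As * fy * (d - a/2) / 10^6
= 592.3195 kN-m
phi*Mn = 0.9 * 592.3195 = 533.09 kN-m

533.09


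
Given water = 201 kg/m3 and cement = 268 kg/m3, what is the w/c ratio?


w/c = water / cement
w/c = 201 / 268 = 0.75

0.75


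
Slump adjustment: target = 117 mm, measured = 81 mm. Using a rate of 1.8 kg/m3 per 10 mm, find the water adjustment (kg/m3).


Difference = 117 - 81 = 36 mm
Water adjustment = 36 * 1.8 / 10 = 6.5 kg/m3

6.5


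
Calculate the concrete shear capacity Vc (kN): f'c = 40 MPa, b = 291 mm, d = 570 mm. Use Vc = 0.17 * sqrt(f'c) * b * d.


Vc = 0.17 * sqrt(40) * 291 * 570 / 1000
= 178.34 kN

178.34


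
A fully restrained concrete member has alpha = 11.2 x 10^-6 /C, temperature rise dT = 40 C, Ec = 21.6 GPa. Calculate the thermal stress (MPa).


sigma = alpha * dT * Ec
= 11.2e-6 * 40 * 21.6 * 1000
= 9.677 MPa

9.677


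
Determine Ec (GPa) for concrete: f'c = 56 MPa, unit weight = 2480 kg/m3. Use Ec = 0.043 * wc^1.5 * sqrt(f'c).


Ec = 0.043 * 2480^1.5 * sqrt(56) / 1000
= 39.74 GPa

39.74


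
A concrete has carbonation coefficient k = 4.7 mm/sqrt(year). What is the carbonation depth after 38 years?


depth = k * sqrt(t)
= 4.7 * sqrt(38)
= 28.97 mm

28.97


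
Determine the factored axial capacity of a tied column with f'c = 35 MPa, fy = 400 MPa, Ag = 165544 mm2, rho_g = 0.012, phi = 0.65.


Ast = rho * Ag = 0.012 * 165544 = 1986.528 mm2
phi*Pn = 0.65 * 0.80 * (0.85 * 35 * (165544 - 1986.528) + 400 * 1986.528) / 1000
= 2943.43 kN

2943.43


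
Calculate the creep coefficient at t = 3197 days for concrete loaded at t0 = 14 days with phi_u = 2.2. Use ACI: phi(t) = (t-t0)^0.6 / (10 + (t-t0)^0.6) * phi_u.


dt = 3197 - 14 = 3183
phi = 3183^0.6 / (10 + 3183^0.6) * 2.2
= 2.039

2.039


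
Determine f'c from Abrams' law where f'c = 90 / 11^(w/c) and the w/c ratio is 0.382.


f'c = 90 / 11^0.382
= 90 / 2.499
= 36.01 MPa

36.01


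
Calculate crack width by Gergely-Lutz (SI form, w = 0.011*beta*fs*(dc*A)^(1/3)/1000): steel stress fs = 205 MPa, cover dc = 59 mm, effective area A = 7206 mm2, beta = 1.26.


w = 0.011 * beta * fs * (dc * A)^(1/3) / 1000
= 0.011 * 1.26 * 205 * (59 * 7206)^(1/3) / 1000
= 0.214 mm

0.214


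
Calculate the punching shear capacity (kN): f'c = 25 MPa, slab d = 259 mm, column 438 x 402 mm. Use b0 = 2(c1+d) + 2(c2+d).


b0 = 2*(438 + 259) + 2*(402 + 259) = 2716 mm
Vc = 0.33 * sqrt(25) * 2716 * 259 / 1000
= 1160.68 kN

1160.68


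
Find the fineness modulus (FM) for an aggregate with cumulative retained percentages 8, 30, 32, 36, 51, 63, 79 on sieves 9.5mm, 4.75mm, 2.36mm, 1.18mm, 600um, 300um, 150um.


FM = sum(cumulative % retained) / 100
= 299 / 100
= 2.99

2.99


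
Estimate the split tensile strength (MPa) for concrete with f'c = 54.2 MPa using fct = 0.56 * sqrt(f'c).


fct = 0.56 * sqrt(54.2)
= 0.56 * 7.362
= 4.123 MPa

4.123


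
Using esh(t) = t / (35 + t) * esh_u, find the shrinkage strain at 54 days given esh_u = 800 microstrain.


esh(54) = 54 / (35 + 54) * 800
= 54 / 89 * 800
= 485.4 microstrain

485.4


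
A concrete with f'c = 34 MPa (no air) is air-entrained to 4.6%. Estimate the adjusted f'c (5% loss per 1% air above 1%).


Strength loss = (4.6 - 1) * 5 = 18.0%
f'c = 34 * (1 - 18.0/100)
= 27.88 MPa

27.88
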